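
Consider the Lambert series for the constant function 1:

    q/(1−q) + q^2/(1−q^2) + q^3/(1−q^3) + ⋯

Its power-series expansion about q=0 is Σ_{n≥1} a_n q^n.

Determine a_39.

q^39  k|39↦f(k): 1:1 3:1 13:1 39:1  a_39=4

a_39 = 4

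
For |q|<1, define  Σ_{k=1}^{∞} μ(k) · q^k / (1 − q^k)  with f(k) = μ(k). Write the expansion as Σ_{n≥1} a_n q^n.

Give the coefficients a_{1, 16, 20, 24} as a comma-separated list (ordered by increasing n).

d|1:{1}  Σμ=1=1
[q^16] μ(1)=1,μ(2)=-1,μ(4)=0,μ(8)=0,μ(16)=0 ⇒ 0
d|20:{20,10,5,4,2,1}  Σμ=0+1+(-1)+0+(-1)+1=0
d|24:{24,12,8,6,4,3,2,1}  Σμ=0+0+0+1+0+(-1)+(-1)+1=0

1, 0, 0, 0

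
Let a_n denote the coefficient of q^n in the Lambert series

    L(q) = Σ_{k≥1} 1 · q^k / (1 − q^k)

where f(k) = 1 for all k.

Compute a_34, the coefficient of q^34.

n=34: 1·34 2·17 17·2 34·1  f→[1+1+1+1]=4

a_34 = 4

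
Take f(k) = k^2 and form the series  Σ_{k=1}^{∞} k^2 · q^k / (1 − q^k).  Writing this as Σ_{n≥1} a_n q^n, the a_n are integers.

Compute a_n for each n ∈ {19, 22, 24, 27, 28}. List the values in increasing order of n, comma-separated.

n=19: 1·19 19·1  f→[1+361]=362
d|22:{22,11,2,1}  Σf=484+121+4+1=610
q^24  k|24↦f(k): 1:1 2:4 3:9 4:16 6:36 8:64 12:144 24:576  a_24=850
q^27  k|27↦f(k): 1:1 3:9 9:81 27:729  a_27=820
[q^28] f(1)=1,f(2)=4,f(4)=16,f(7)=49,f(14)=196,f(28)=784 ⇒ 1050

362, 610, 850, 820, 1050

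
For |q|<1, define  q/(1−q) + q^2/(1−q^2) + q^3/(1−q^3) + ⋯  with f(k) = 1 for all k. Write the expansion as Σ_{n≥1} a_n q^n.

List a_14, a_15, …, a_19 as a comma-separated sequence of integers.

[q^14] f(14)=1,f(7)=1,f(2)=1,f(1)=1 ⇒ 4
n=15: 1·15 3·5 5·3 15·1  f→[1+1+1+1]=4
d|16:{1,2,4,8,16}  Σf=1+1+1+1+1=5
d|17:{17,1}  Σf=1+1=2
d|18:{18,9,6,3,2,1}  Σf=1+1+1+1+1+1=6
n=19: 19·1 1·19  f→[1+1]=2

4, 4, 5, 2, 6, 2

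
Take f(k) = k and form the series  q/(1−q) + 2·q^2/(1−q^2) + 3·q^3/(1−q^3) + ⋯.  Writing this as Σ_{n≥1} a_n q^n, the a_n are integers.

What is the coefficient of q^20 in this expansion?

[q^20] f(1)=1,f(2)=2,f(4)=4,f(5)=5,f(10)=10,f(20)=20 ⇒ 42

a_20 = 42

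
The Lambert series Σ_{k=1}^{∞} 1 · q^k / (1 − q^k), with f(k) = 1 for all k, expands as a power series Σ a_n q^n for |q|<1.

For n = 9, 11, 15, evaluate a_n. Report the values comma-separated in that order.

n=9: 9·1 3·3 1·9  f→[1+1+1]=3
q^11  k|11↦f(k): 11:1 1:1  a_11=2
d|15:{15,5,3,1}  Σf=1+1+1+1=4

3, 2, 4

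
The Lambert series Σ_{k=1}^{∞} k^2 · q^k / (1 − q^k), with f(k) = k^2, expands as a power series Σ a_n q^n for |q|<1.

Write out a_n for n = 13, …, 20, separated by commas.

170, 250, 260, 341, 290, 455, 362, 546

q^13  k|13↦f(k): 1:1 13:169  a_13=170
d|14:{1,2,7,14}  Σf=1+4+49+196=250
[q^15] f(1)=1,f(3)=9,f(5)=25,f(15)=225 ⇒ 260
n=16: 16·1 8·2 4·4 2·8 1·16  f→[256+64+16+4+1]=341
n=17: 1·17 17·1  f→[1+289]=290
d|18:{1,2,3,6,9,18}  Σf=1+4+9+36+81+324=455
q^19  k|19↦f(k): 1:1 19:361  a_19=362
n=20: 1·20 2·10 4·5 5·4 10·2 20·1  f→[1+4+16+25+100+400]=546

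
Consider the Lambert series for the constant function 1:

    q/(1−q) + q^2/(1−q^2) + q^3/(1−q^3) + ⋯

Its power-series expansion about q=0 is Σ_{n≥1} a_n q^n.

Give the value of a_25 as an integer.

a_25 = 3

d|25:{25,5,1}  Σf=1+1+1=3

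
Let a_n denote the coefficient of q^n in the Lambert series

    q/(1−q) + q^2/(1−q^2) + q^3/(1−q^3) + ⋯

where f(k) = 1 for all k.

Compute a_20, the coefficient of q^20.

a_20 = 6

q^20  k|20↦f(k): 20:1 10:1 5:1 4:1 2:1 1:1  a_20=6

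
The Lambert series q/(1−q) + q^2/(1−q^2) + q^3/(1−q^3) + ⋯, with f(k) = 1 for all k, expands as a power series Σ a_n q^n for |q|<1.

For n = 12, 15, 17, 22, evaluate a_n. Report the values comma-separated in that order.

6, 4, 2, 4

q^12  k|12↦f(k): 12:1 6:1 4:1 3:1 2:1 1:1  a_12=6
q^15  k|15↦f(k): 1:1 3:1 5:1 15:1  a_15=4
q^17  k|17↦f(k): 1:1 17:1  a_17=2
d|22:{22,11,2,1}  Σf=1+1+1+1=4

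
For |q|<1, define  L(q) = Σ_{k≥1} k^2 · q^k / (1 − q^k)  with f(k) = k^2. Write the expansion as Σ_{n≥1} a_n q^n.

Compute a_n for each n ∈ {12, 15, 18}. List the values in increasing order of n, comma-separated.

d|12:{1,2,3,4,6,12}  Σf=1+4+9+16+36+144=210
q^15  k|15↦f(k): 1:1 3:9 5:25 15:225  a_15=260
d|18:{1,2,3,6,9,18}  Σf=1+4+9+36+81+324=455

210, 260, 455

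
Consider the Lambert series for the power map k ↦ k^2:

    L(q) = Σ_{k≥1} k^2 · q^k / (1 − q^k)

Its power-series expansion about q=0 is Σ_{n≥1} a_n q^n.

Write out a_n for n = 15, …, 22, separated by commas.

n=15: 1·15 3·5 5·3 15·1  f→[1+9+25+225]=260
[q^16] f(16)=256,f(8)=64,f(4)=16,f(2)=4,f(1)=1 ⇒ 341
n=17: 1·17 17·1  f→[1+289]=290
d|18:{1,2,3,6,9,18}  Σf=1+4+9+36+81+324=455
[q^19] f(1)=1,f(19)=361 ⇒ 362
q^20  k|20↦f(k): 20:400 10:100 5:25 4:16 2:4 1:1  a_20=546
d|21:{1,3,7,21}  Σf=1+9+49+441=500
d|22:{1,2,11,22}  Σf=1+4+121+484=610

260, 341, 290, 455, 362, 546, 500, 610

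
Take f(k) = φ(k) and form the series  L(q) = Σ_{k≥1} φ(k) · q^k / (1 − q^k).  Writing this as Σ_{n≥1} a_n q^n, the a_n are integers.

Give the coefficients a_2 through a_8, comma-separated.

q^2  k|2↦φ(k): 1:1 2:1  a_2=2
n=3: 3·1 1·3  φ→[2+1]=3
q^4  k|4↦φ(k): 4:2 2:1 1:1  a_4=4
q^5  k|5↦φ(k): 5:4 1:1  a_5=5
d|6:{1,2,3,6}  Σφ=1+1+2+2=6
d|7:{7,1}  Σφ=6+1=7
[q^8] φ(8)=4,φ(4)=2,φ(2)=1,φ(1)=1 ⇒ 8

2, 3, 4, 5, 6, 7, 8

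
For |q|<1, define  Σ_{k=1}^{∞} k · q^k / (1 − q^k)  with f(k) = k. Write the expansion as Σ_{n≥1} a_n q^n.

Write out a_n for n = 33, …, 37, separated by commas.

48, 54, 48, 91, 38

n=33: 33·1 11·3 3·11 1·33  f→[33+11+3+1]=48
d|34:{34,17,2,1}  Σf=34+17+2+1=54
[q^35] f(35)=35,f(7)=7,f(5)=5,f(1)=1 ⇒ 48
n=36: 36·1 18·2 12·3 9·4 6·6 4·9 3·12 2·18 1·36  f→[36+18+12+9+6+4+3+2+1]=91
[q^37] f(37)=37,f(1)=1 ⇒ 38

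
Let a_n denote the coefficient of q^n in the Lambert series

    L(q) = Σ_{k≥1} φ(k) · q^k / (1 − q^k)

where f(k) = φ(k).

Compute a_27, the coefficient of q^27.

d|27:{27,9,3,1}  Σφ=18+6+2+1=27

a_27 = 27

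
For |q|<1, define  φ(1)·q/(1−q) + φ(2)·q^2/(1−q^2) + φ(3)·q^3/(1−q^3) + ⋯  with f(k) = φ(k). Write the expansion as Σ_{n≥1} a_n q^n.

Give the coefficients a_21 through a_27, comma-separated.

q^21  k|21↦φ(k): 1:1 3:2 7:6 21:12  a_21=21
q^22  k|22↦φ(k): 22:10 11:10 2:1 1:1  a_22=22
d|23:{1,23}  Σφ=1+22=23
[q^24] φ(1)=1,φ(2)=1,φ(3)=2,φ(4)=2,φ(6)=2,φ(8)=4,φ(12)=4,φ(24)=8 ⇒ 24
d|25:{25,5,1}  Σφ=20+4+1=25
d|26:{26,13,2,1}  Σφ=12+12+1+1=26
n=27: 27·1 9·3 3·9 1·27  φ→[18+6+2+1]=27

21, 22, 23, 24, 25, 26, 27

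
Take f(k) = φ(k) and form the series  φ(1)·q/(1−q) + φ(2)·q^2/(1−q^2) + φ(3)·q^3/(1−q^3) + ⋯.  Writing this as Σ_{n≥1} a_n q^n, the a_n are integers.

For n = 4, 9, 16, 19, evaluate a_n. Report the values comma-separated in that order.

q^4  k|4↦φ(k): 4:2 2:1 1:1  a_4=4
d|9:{9,3,1}  Σφ=6+2+1=9
d|16:{1,2,4,8,16}  Σφ=1+1+2+4+8=16
q^19  k|19↦φ(k): 1:1 19:18  a_19=19

4, 9, 16, 19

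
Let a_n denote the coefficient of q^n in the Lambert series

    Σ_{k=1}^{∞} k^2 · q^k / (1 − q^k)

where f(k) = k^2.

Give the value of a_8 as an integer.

n=8: 8·1 4·2 2·4 1·8  f→[64+16+4+1]=85

a_8 = 85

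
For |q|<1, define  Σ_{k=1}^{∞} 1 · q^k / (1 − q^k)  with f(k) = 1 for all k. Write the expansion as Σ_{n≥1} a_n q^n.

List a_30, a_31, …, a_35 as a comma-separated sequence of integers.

[q^30] f(1)=1,f(2)=1,f(3)=1,f(5)=1,f(6)=1,f(10)=1,f(15)=1,f(30)=1 ⇒ 8
[q^31] f(1)=1,f(31)=1 ⇒ 2
n=32: 32·1 16·2 8·4 4·8 2·16 1·32  f→[1+1+1+1+1+1]=6
d|33:{1,3,11,33}  Σf=1+1+1+1=4
[q^34] f(1)=1,f(2)=1,f(17)=1,f(34)=1 ⇒ 4
[q^35] f(35)=1,f(7)=1,f(5)=1,f(1)=1 ⇒ 4

8, 2, 6, 4, 4, 4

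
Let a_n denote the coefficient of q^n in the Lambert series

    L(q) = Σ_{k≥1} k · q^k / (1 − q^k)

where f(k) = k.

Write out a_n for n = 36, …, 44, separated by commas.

91, 38, 60, 56, 90, 42, 96, 44, 84

d|36:{1,2,3,4,6,9,12,18,36}  Σf=1+2+3+4+6+9+12+18+36=91
q^37  k|37↦f(k): 1:1 37:37  a_37=38
n=38: 1·38 2·19 19·2 38·1  f→[1+2+19+38]=60
q^39  k|39↦f(k): 1:1 3:3 13:13 39:39  a_39=56
d|40:{40,20,10,8,5,4,2,1}  Σf=40+20+10+8+5+4+2+1=90
d|41:{1,41}  Σf=1+41=42
q^42  k|42↦f(k): 42:42 21:21 14:14 7:7 6:6 3:3 2:2 1:1  a_42=96
n=43: 43·1 1·43  f→[43+1]=44
[q^44] f(44)=44,f(22)=22,f(11)=11,f(4)=4,f(2)=2,f(1)=1 ⇒ 84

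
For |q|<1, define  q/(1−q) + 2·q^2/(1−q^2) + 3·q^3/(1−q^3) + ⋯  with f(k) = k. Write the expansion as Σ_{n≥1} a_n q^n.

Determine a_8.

a_8 = 15

[q^8] f(1)=1,f(2)=2,f(4)=4,f(8)=8 ⇒ 15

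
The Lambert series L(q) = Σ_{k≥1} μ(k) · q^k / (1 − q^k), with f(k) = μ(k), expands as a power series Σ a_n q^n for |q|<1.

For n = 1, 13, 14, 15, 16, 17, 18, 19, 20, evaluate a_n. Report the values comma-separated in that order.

1, 0, 0, 0, 0, 0, 0, 0, 0

n=1: 1·1  μ→[1]=1
[q^13] μ(13)=-1,μ(1)=1 ⇒ 0
n=14: 14·1 7·2 2·7 1·14  μ→[1+(-1)+(-1)+1]=0
q^15  k|15↦μ(k): 1:1 3:-1 5:-1 15:1  a_15=0
[q^16] μ(16)=0,μ(8)=0,μ(4)=0,μ(2)=-1,μ(1)=1 ⇒ 0
n=17: 1·17 17·1  μ→[1+(-1)]=0
q^18  k|18↦μ(k): 1:1 2:-1 3:-1 6:1 9:0 18:0  a_18=0
d|19:{19,1}  Σμ=(-1)+1=0
q^20  k|20↦μ(k): 1:1 2:-1 4:0 5:-1 10:1 20:0  a_20=0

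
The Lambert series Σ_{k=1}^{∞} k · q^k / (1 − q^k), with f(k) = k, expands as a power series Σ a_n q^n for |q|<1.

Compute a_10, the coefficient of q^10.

a_10 = 18

n=10: 1·10 2·5 5·2 10·1  f→[1+2+5+10]=18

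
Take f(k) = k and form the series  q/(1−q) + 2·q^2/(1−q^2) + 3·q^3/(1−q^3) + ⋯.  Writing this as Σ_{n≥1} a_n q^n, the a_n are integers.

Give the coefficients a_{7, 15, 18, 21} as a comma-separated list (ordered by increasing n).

8, 24, 39, 32

[q^7] f(7)=7,f(1)=1 ⇒ 8
d|15:{1,3,5,15}  Σf=1+3+5+15=24
d|18:{18,9,6,3,2,1}  Σf=18+9+6+3+2+1=39
n=21: 21·1 7·3 3·7 1·21  f→[21+7+3+1]=32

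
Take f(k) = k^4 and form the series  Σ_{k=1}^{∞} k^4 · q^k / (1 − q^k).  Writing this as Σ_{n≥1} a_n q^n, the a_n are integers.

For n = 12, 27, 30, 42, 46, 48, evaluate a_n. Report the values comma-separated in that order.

d|12:{12,6,4,3,2,1}  Σf=20736+1296+256+81+16+1=22386
d|27:{1,3,9,27}  Σf=1+81+6561+531441=538084
[q^30] f(30)=810000,f(15)=50625,f(10)=10000,f(6)=1296,f(5)=625,f(3)=81,f(2)=16,f(1)=1 ⇒ 872644
[q^42] f(42)=3111696,f(21)=194481,f(14)=38416,f(7)=2401,f(6)=1296,f(3)=81,f(2)=16,f(1)=1 ⇒ 3348388
n=46: 1·46 2·23 23·2 46·1  f→[1+16+279841+4477456]=4757314
q^48  k|48↦f(k): 48:5308416 24:331776 16:65536 12:20736 8:4096 6:1296 4:256 3:81 2:16 1:1  a_48=5732210

22386, 538084, 872644, 3348388, 4757314, 5732210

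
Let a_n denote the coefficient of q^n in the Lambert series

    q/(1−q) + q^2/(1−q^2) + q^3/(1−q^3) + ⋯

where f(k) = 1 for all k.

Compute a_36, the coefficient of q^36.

a_36 = 9

n=36: 36·1 18·2 12·3 9·4 6·6 4·9 3·12 2·18 1·36  f→[1+1+1+1+1+1+1+1+1]=9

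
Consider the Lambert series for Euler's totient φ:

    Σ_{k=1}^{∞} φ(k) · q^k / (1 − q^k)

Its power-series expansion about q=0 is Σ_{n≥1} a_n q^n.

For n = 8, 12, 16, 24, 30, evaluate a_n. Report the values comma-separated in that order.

d|8:{8,4,2,1}  Σφ=4+2+1+1=8
d|12:{12,6,4,3,2,1}  Σφ=4+2+2+2+1+1=12
d|16:{1,2,4,8,16}  Σφ=1+1+2+4+8=16
d|24:{24,12,8,6,4,3,2,1}  Σφ=8+4+4+2+2+2+1+1=24
q^30  k|30↦φ(k): 30:8 15:8 10:4 6:2 5:4 3:2 2:1 1:1  a_30=30

8, 12, 16, 24, 30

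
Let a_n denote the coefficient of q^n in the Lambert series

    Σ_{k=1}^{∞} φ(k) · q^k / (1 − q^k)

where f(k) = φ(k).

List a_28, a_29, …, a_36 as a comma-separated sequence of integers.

d|28:{28,14,7,4,2,1}  Σφ=12+6+6+2+1+1=28
d|29:{1,29}  Σφ=1+28=29
d|30:{30,15,10,6,5,3,2,1}  Σφ=8+8+4+2+4+2+1+1=30
n=31: 1·31 31·1  φ→[1+30]=31
n=32: 32·1 16·2 8·4 4·8 2·16 1·32  φ→[16+8+4+2+1+1]=32
n=33: 33·1 11·3 3·11 1·33  φ→[20+10+2+1]=33
q^34  k|34↦φ(k): 1:1 2:1 17:16 34:16  a_34=34
d|35:{35,7,5,1}  Σφ=24+6+4+1=35
d|36:{1,2,3,4,6,9,12,18,36}  Σφ=1+1+2+2+2+6+4+6+12=36

28, 29, 30, 31, 32, 33, 34, 35, 36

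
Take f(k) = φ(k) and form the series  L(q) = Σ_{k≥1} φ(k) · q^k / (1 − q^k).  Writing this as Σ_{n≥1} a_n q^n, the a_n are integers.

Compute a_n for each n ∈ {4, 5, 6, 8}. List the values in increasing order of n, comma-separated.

d|4:{4,2,1}  Σφ=2+1+1=4
d|5:{5,1}  Σφ=4+1=5
n=6: 1·6 2·3 3·2 6·1  φ→[1+1+2+2]=6
q^8  k|8↦φ(k): 8:4 4:2 2:1 1:1  a_8=8

4, 5, 6, 8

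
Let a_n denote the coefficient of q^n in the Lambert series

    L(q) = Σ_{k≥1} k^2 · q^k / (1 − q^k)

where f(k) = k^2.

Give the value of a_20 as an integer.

a_20 = 546

q^20  k|20↦f(k): 20:400 10:100 5:25 4:16 2:4 1:1  a_20=546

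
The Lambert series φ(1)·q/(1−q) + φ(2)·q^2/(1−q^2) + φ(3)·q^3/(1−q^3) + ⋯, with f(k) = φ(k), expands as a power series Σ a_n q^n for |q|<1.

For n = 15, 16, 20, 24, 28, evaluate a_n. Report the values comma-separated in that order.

[q^15] φ(1)=1,φ(3)=2,φ(5)=4,φ(15)=8 ⇒ 15
[q^16] φ(16)=8,φ(8)=4,φ(4)=2,φ(2)=1,φ(1)=1 ⇒ 16
q^20  k|20↦φ(k): 1:1 2:1 4:2 5:4 10:4 20:8  a_20=20
q^24  k|24↦φ(k): 24:8 12:4 8:4 6:2 4:2 3:2 2:1 1:1  a_24=24
[q^28] φ(28)=12,φ(14)=6,φ(7)=6,φ(4)=2,φ(2)=1,φ(1)=1 ⇒ 28

15, 16, 20, 24, 28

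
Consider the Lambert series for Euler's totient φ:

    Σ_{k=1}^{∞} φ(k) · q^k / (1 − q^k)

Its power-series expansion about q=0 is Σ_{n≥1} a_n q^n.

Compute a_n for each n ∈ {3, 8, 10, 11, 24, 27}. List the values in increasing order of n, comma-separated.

n=3: 1·3 3·1  φ→[1+2]=3
d|8:{8,4,2,1}  Σφ=4+2+1+1=8
d|10:{1,2,5,10}  Σφ=1+1+4+4=10
q^11  k|11↦φ(k): 1:1 11:10  a_11=11
[q^24] φ(24)=8,φ(12)=4,φ(8)=4,φ(6)=2,φ(4)=2,φ(3)=2,φ(2)=1,φ(1)=1 ⇒ 24
d|27:{27,9,3,1}  Σφ=18+6+2+1=27

3, 8, 10, 11, 24, 27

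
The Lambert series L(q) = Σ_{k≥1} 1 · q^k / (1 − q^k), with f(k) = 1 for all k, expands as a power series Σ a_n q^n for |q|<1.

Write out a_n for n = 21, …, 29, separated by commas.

4, 4, 2, 8, 3, 4, 4, 6, 2

[q^21] f(1)=1,f(3)=1,f(7)=1,f(21)=1 ⇒ 4
n=22: 22·1 11·2 2·11 1·22  f→[1+1+1+1]=4
n=23: 1·23 23·1  f→[1+1]=2
[q^24] f(24)=1,f(12)=1,f(8)=1,f(6)=1,f(4)=1,f(3)=1,f(2)=1,f(1)=1 ⇒ 8
d|25:{25,5,1}  Σf=1+1+1=3
d|26:{1,2,13,26}  Σf=1+1+1+1=4
q^27  k|27↦f(k): 1:1 3:1 9:1 27:1  a_27=4
d|28:{28,14,7,4,2,1}  Σf=1+1+1+1+1+1=6
q^29  k|29↦f(k): 1:1 29:1  a_29=2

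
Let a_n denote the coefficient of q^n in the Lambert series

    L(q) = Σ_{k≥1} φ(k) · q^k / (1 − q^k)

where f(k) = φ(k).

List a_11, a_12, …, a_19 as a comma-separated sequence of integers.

n=11: 11·1 1·11  φ→[10+1]=11
d|12:{1,2,3,4,6,12}  Σφ=1+1+2+2+2+4=12
d|13:{13,1}  Σφ=12+1=13
d|14:{14,7,2,1}  Σφ=6+6+1+1=14
q^15  k|15↦φ(k): 1:1 3:2 5:4 15:8  a_15=15
q^16  k|16↦φ(k): 1:1 2:1 4:2 8:4 16:8  a_16=16
q^17  k|17↦φ(k): 1:1 17:16  a_17=17
n=18: 1·18 2·9 3·6 6·3 9·2 18·1  φ→[1+1+2+2+6+6]=18
d|19:{19,1}  Σφ=18+1=19

11, 12, 13, 14, 15, 16, 17, 18, 19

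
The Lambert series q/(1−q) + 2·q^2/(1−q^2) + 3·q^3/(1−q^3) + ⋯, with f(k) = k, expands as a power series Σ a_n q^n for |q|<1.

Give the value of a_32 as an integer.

a_32 = 63

[q^32] f(1)=1,f(2)=2,f(4)=4,f(8)=8,f(16)=16,f(32)=32 ⇒ 63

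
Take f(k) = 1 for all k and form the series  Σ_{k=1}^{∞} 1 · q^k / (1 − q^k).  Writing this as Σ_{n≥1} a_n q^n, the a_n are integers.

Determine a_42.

n=42: 42·1 21·2 14·3 7·6 6·7 3·14 2·21 1·42  f→[1+1+1+1+1+1+1+1]=8

a_42 = 8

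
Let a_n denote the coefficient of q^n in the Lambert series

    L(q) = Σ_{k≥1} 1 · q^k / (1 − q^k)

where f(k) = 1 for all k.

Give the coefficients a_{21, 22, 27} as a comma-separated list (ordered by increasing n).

d|21:{21,7,3,1}  Σf=1+1+1+1=4
n=22: 1·22 2·11 11·2 22·1  f→[1+1+1+1]=4
q^27  k|27↦f(k): 1:1 3:1 9:1 27:1  a_27=4

4, 4, 4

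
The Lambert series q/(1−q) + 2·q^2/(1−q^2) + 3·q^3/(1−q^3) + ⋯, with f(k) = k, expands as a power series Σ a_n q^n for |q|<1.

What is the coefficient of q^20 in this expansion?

a_20 = 42

n=20: 20·1 10·2 5·4 4·5 2·10 1·20  f→[20+10+5+4+2+1]=42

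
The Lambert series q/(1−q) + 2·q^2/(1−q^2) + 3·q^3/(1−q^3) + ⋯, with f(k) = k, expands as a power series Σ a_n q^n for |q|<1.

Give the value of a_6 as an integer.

d|6:{6,3,2,1}  Σf=6+3+2+1=12

a_6 = 12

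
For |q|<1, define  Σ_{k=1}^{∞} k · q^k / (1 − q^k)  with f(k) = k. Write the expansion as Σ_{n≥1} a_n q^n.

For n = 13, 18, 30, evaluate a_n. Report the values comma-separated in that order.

14, 39, 72

q^13  k|13↦f(k): 13:13 1:1  a_13=14
[q^18] f(1)=1,f(2)=2,f(3)=3,f(6)=6,f(9)=9,f(18)=18 ⇒ 39
n=30: 30·1 15·2 10·3 6·5 5·6 3·10 2·15 1·30  f→[30+15+10+6+5+3+2+1]=72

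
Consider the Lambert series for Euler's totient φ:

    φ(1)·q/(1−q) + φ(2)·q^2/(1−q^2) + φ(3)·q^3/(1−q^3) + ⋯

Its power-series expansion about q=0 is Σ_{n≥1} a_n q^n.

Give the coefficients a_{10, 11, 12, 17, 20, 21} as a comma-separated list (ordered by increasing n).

n=10: 1·10 2·5 5·2 10·1  φ→[1+1+4+4]=10
n=11: 1·11 11·1  φ→[1+10]=11
n=12: 1·12 2·6 3·4 4·3 6·2 12·1  φ→[1+1+2+2+2+4]=12
n=17: 17·1 1·17  φ→[16+1]=17
q^20  k|20↦φ(k): 20:8 10:4 5:4 4:2 2:1 1:1  a_20=20
q^21  k|21↦φ(k): 21:12 7:6 3:2 1:1  a_21=21

10, 11, 12, 17, 20, 21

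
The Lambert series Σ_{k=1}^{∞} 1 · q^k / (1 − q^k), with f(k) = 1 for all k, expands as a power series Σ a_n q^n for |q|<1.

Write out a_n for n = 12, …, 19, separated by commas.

6, 2, 4, 4, 5, 2, 6, 2

[q^12] f(1)=1,f(2)=1,f(3)=1,f(4)=1,f(6)=1,f(12)=1 ⇒ 6
q^13  k|13↦f(k): 13:1 1:1  a_13=2
[q^14] f(1)=1,f(2)=1,f(7)=1,f(14)=1 ⇒ 4
n=15: 1·15 3·5 5·3 15·1  f→[1+1+1+1]=4
d|16:{16,8,4,2,1}  Σf=1+1+1+1+1=5
d|17:{1,17}  Σf=1+1=2
n=18: 18·1 9·2 6·3 3·6 2·9 1·18  f→[1+1+1+1+1+1]=6
d|19:{1,19}  Σf=1+1=2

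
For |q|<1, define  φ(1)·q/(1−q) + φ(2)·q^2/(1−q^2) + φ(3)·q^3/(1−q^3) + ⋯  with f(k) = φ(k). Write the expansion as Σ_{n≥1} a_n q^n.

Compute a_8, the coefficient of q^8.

q^8  k|8↦φ(k): 1:1 2:1 4:2 8:4  a_8=8

a_8 = 8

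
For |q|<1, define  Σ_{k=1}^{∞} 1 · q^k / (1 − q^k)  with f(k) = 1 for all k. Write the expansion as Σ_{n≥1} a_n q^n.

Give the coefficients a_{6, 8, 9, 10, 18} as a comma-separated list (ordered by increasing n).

4, 4, 3, 4, 6

d|6:{6,3,2,1}  Σf=1+1+1+1=4
d|8:{1,2,4,8}  Σf=1+1+1+1=4
n=9: 9·1 3·3 1·9  f→[1+1+1]=3
q^10  k|10↦f(k): 10:1 5:1 2:1 1:1  a_10=4
q^18  k|18↦f(k): 1:1 2:1 3:1 6:1 9:1 18:1  a_18=6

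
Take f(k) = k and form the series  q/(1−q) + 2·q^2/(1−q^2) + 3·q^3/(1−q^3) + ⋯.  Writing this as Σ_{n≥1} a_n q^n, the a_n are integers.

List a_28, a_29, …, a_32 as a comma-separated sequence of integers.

q^28  k|28↦f(k): 1:1 2:2 4:4 7:7 14:14 28:28  a_28=56
n=29: 29·1 1·29  f→[29+1]=30
d|30:{30,15,10,6,5,3,2,1}  Σf=30+15+10+6+5+3+2+1=72
[q^31] f(1)=1,f(31)=31 ⇒ 32
d|32:{32,16,8,4,2,1}  Σf=32+16+8+4+2+1=63

56, 30, 72, 32, 63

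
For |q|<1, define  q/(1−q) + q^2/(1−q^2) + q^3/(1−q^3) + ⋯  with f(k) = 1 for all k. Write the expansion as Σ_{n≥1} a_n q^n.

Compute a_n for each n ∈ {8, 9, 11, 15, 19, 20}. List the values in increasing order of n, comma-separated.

4, 3, 2, 4, 2, 6

n=8: 8·1 4·2 2·4 1·8  f→[1+1+1+1]=4
q^9  k|9↦f(k): 9:1 3:1 1:1  a_9=3
n=11: 1·11 11·1  f→[1+1]=2
n=15: 1·15 3·5 5·3 15·1  f→[1+1+1+1]=4
q^19  k|19↦f(k): 19:1 1:1  a_19=2
[q^20] f(1)=1,f(2)=1,f(4)=1,f(5)=1,f(10)=1,f(20)=1 ⇒ 6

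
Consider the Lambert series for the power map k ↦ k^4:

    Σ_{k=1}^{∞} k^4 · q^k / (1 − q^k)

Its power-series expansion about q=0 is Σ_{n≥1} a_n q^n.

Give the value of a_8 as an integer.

n=8: 1·8 2·4 4·2 8·1  f→[1+16+256+4096]=4369

a_8 = 4369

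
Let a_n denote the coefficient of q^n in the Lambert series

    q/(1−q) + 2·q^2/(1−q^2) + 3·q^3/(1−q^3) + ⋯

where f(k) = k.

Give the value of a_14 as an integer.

a_14 = 24

[q^14] f(14)=14,f(7)=7,f(2)=2,f(1)=1 ⇒ 24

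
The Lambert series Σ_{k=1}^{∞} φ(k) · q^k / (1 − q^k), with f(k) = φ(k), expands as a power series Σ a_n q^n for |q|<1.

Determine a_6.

d|6:{6,3,2,1}  Σφ=2+2+1+1=6

a_6 = 6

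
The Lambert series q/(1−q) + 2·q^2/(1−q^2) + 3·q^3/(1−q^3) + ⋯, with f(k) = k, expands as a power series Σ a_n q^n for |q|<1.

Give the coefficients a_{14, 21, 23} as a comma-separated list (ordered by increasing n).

n=14: 14·1 7·2 2·7 1·14  f→[14+7+2+1]=24
[q^21] f(1)=1,f(3)=3,f(7)=7,f(21)=21 ⇒ 32
n=23: 1·23 23·1  f→[1+23]=24

24, 32, 24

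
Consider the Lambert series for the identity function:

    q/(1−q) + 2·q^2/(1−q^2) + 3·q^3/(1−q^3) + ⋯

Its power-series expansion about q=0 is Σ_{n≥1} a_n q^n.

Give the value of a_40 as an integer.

[q^40] f(1)=1,f(2)=2,f(4)=4,f(5)=5,f(8)=8,f(10)=10,f(20)=20,f(40)=40 ⇒ 90

a_40 = 90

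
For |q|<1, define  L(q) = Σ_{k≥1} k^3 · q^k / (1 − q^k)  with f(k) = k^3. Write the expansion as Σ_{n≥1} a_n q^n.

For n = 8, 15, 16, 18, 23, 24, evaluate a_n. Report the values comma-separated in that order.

585, 3528, 4681, 6813, 12168, 16380

q^8  k|8↦f(k): 8:512 4:64 2:8 1:1  a_8=585
n=15: 15·1 5·3 3·5 1·15  f→[3375+125+27+1]=3528
n=16: 1·16 2·8 4·4 8·2 16·1  f→[1+8+64+512+4096]=4681
[q^18] f(18)=5832,f(9)=729,f(6)=216,f(3)=27,f(2)=8,f(1)=1 ⇒ 6813
n=23: 1·23 23·1  f→[1+12167]=12168
[q^24] f(24)=13824,f(12)=1728,f(8)=512,f(6)=216,f(4)=64,f(3)=27,f(2)=8,f(1)=1 ⇒ 16380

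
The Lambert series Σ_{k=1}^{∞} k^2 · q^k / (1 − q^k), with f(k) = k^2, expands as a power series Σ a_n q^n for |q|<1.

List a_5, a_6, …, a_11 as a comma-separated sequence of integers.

26, 50, 50, 85, 91, 130, 122

[q^5] f(5)=25,f(1)=1 ⇒ 26
d|6:{1,2,3,6}  Σf=1+4+9+36=50
q^7  k|7↦f(k): 1:1 7:49  a_7=50
n=8: 8·1 4·2 2·4 1·8  f→[64+16+4+1]=85
n=9: 1·9 3·3 9·1  f→[1+9+81]=91
q^10  k|10↦f(k): 1:1 2:4 5:25 10:100  a_10=130
d|11:{1,11}  Σf=1+121=122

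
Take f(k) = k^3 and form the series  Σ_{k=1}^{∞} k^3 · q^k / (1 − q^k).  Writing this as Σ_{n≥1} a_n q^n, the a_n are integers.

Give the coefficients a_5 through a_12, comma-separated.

q^5  k|5↦f(k): 5:125 1:1  a_5=126
[q^6] f(6)=216,f(3)=27,f(2)=8,f(1)=1 ⇒ 252
n=7: 7·1 1·7  f→[343+1]=344
q^8  k|8↦f(k): 8:512 4:64 2:8 1:1  a_8=585
q^9  k|9↦f(k): 9:729 3:27 1:1  a_9=757
n=10: 10·1 5·2 2·5 1·10  f→[1000+125+8+1]=1134
[q^11] f(11)=1331,f(1)=1 ⇒ 1332
[q^12] f(12)=1728,f(6)=216,f(4)=64,f(3)=27,f(2)=8,f(1)=1 ⇒ 2044

126, 252, 344, 585, 757, 1134, 1332, 2044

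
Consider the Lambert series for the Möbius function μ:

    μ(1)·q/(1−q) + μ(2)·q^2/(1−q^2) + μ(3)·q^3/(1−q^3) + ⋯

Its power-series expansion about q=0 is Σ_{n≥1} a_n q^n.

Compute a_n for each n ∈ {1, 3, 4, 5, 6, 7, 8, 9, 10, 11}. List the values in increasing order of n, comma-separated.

1, 0, 0, 0, 0, 0, 0, 0, 0, 0

n=1: 1·1  μ→[1]=1
[q^3] μ(1)=1,μ(3)=-1 ⇒ 0
q^4  k|4↦μ(k): 4:0 2:-1 1:1  a_4=0
[q^5] μ(1)=1,μ(5)=-1 ⇒ 0
d|6:{6,3,2,1}  Σμ=1+(-1)+(-1)+1=0
n=7: 7·1 1·7  μ→[(-1)+1]=0
q^8  k|8↦μ(k): 8:0 4:0 2:-1 1:1  a_8=0
d|9:{9,3,1}  Σμ=0+(-1)+1=0
d|10:{1,2,5,10}  Σμ=1+(-1)+(-1)+1=0
[q^11] μ(11)=-1,μ(1)=1 ⇒ 0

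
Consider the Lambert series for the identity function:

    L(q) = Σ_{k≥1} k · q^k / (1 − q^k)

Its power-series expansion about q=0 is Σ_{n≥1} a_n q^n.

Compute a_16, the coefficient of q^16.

n=16: 16·1 8·2 4·4 2·8 1·16  f→[16+8+4+2+1]=31

a_16 = 31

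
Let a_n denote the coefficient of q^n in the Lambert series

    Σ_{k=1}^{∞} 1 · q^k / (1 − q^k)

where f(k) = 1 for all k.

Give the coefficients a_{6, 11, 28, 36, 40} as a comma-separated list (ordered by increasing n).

d|6:{1,2,3,6}  Σf=1+1+1+1=4
q^11  k|11↦f(k): 1:1 11:1  a_11=2
q^28  k|28↦f(k): 28:1 14:1 7:1 4:1 2:1 1:1  a_28=6
d|36:{36,18,12,9,6,4,3,2,1}  Σf=1+1+1+1+1+1+1+1+1=9
n=40: 40·1 20·2 10·4 8·5 5·8 4·10 2·20 1·40  f→[1+1+1+1+1+1+1+1]=8

4, 2, 6, 9, 8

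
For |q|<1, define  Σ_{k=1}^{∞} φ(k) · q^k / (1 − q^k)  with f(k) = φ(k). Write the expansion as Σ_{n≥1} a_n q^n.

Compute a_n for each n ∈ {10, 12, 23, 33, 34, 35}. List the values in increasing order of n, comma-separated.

d|10:{1,2,5,10}  Σφ=1+1+4+4=10
q^12  k|12↦φ(k): 12:4 6:2 4:2 3:2 2:1 1:1  a_12=12
n=23: 23·1 1·23  φ→[22+1]=23
[q^33] φ(1)=1,φ(3)=2,φ(11)=10,φ(33)=20 ⇒ 33
q^34  k|34↦φ(k): 34:16 17:16 2:1 1:1  a_34=34
q^35  k|35↦φ(k): 1:1 5:4 7:6 35:24  a_35=35

10, 12, 23, 33, 34, 35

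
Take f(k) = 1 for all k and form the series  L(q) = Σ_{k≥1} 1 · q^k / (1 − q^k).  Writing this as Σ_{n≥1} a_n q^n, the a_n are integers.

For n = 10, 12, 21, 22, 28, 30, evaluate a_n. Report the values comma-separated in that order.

q^10  k|10↦f(k): 10:1 5:1 2:1 1:1  a_10=4
d|12:{1,2,3,4,6,12}  Σf=1+1+1+1+1+1=6
q^21  k|21↦f(k): 21:1 7:1 3:1 1:1  a_21=4
q^22  k|22↦f(k): 1:1 2:1 11:1 22:1  a_22=4
d|28:{28,14,7,4,2,1}  Σf=1+1+1+1+1+1=6
n=30: 1·30 2·15 3·10 5·6 6·5 10·3 15·2 30·1  f→[1+1+1+1+1+1+1+1]=8

4, 6, 4, 4, 6, 8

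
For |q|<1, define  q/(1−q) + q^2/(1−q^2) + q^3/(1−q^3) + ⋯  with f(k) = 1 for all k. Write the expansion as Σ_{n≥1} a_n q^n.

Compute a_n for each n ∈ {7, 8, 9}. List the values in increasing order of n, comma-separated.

2, 4, 3

n=7: 1·7 7·1  f→[1+1]=2
d|8:{8,4,2,1}  Σf=1+1+1+1=4
n=9: 1·9 3·3 9·1  f→[1+1+1]=3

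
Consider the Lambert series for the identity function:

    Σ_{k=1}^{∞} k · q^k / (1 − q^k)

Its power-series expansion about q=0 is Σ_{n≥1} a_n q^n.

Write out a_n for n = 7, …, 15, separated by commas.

[q^7] f(1)=1,f(7)=7 ⇒ 8
d|8:{8,4,2,1}  Σf=8+4+2+1=15
d|9:{1,3,9}  Σf=1+3+9=13
n=10: 1·10 2·5 5·2 10·1  f→[1+2+5+10]=18
d|11:{11,1}  Σf=11+1=12
n=12: 12·1 6·2 4·3 3·4 2·6 1·12  f→[12+6+4+3+2+1]=28
n=13: 13·1 1·13  f→[13+1]=14
n=14: 1·14 2·7 7·2 14·1  f→[1+2+7+14]=24
d|15:{15,5,3,1}  Σf=15+5+3+1=24

8, 15, 13, 18, 12, 28, 14, 24, 24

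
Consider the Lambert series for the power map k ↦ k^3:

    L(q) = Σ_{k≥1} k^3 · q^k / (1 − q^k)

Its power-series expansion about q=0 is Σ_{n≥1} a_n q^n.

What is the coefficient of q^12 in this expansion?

a_12 = 2044

n=12: 12·1 6·2 4·3 3·4 2·6 1·12  f→[1728+216+64+27+8+1]=2044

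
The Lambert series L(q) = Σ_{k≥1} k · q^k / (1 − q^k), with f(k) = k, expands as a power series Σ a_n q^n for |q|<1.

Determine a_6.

n=6: 1·6 2·3 3·2 6·1  f→[1+2+3+6]=12

a_6 = 12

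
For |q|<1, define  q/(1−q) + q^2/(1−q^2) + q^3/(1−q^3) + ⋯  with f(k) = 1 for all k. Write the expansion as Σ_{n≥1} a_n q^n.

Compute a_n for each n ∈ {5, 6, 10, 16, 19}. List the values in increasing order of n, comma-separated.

d|5:{1,5}  Σf=1+1=2
[q^6] f(1)=1,f(2)=1,f(3)=1,f(6)=1 ⇒ 4
[q^10] f(10)=1,f(5)=1,f(2)=1,f(1)=1 ⇒ 4
[q^16] f(16)=1,f(8)=1,f(4)=1,f(2)=1,f(1)=1 ⇒ 5
n=19: 19·1 1·19  f→[1+1]=2

2, 4, 4, 5, 2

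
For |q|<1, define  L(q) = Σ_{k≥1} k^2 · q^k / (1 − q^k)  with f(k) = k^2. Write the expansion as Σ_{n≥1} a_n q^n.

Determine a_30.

a_30 = 1300

n=30: 30·1 15·2 10·3 6·5 5·6 3·10 2·15 1·30  f→[900+225+100+36+25+9+4+1]=1300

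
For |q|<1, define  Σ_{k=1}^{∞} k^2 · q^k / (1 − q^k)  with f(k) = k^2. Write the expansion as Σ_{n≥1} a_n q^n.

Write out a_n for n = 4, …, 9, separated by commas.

[q^4] f(4)=16,f(2)=4,f(1)=1 ⇒ 21
n=5: 5·1 1·5  f→[25+1]=26
d|6:{6,3,2,1}  Σf=36+9+4+1=50
q^7  k|7↦f(k): 7:49 1:1  a_7=50
d|8:{8,4,2,1}  Σf=64+16+4+1=85
n=9: 9·1 3·3 1·9  f→[81+9+1]=91

21, 26, 50, 50, 85, 91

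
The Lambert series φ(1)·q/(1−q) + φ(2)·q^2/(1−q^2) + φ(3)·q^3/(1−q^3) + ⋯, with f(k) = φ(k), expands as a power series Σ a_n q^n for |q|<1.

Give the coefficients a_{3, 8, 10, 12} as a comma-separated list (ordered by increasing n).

q^3  k|3↦φ(k): 3:2 1:1  a_3=3
n=8: 1·8 2·4 4·2 8·1  φ→[1+1+2+4]=8
d|10:{1,2,5,10}  Σφ=1+1+4+4=10
[q^12] φ(1)=1,φ(2)=1,φ(3)=2,φ(4)=2,φ(6)=2,φ(12)=4 ⇒ 12

3, 8, 10, 12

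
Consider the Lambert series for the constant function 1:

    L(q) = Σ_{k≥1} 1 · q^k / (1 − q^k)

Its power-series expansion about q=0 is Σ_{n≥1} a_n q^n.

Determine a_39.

a_39 = 4

n=39: 39·1 13·3 3·13 1·39  f→[1+1+1+1]=4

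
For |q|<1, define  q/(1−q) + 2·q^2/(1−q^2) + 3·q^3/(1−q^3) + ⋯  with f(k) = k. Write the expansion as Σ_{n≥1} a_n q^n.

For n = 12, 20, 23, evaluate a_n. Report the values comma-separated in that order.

q^12  k|12↦f(k): 1:1 2:2 3:3 4:4 6:6 12:12  a_12=28
q^20  k|20↦f(k): 1:1 2:2 4:4 5:5 10:10 20:20  a_20=42
q^23  k|23↦f(k): 23:23 1:1  a_23=24

28, 42, 24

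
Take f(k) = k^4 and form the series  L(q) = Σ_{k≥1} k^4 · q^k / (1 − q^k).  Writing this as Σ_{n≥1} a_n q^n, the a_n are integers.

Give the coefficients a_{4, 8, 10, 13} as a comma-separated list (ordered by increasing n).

273, 4369, 10642, 28562

n=4: 4·1 2·2 1·4  f→[256+16+1]=273
d|8:{8,4,2,1}  Σf=4096+256+16+1=4369
q^10  k|10↦f(k): 1:1 2:16 5:625 10:10000  a_10=10642
d|13:{1,13}  Σf=1+28561=28562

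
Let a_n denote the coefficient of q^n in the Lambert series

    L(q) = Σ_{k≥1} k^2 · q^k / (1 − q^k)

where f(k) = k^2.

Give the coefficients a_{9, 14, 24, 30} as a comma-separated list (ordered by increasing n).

91, 250, 850, 1300

q^9  k|9↦f(k): 1:1 3:9 9:81  a_9=91
n=14: 14·1 7·2 2·7 1·14  f→[196+49+4+1]=250
q^24  k|24↦f(k): 24:576 12:144 8:64 6:36 4:16 3:9 2:4 1:1  a_24=850
[q^30] f(30)=900,f(15)=225,f(10)=100,f(6)=36,f(5)=25,f(3)=9,f(2)=4,f(1)=1 ⇒ 1300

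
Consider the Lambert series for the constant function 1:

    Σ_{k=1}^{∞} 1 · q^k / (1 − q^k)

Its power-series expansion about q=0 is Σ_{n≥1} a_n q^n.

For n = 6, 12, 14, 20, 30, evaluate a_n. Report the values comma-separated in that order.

n=6: 1·6 2·3 3·2 6·1  f→[1+1+1+1]=4
[q^12] f(12)=1,f(6)=1,f(4)=1,f(3)=1,f(2)=1,f(1)=1 ⇒ 6
d|14:{1,2,7,14}  Σf=1+1+1+1=4
d|20:{20,10,5,4,2,1}  Σf=1+1+1+1+1+1=6
[q^30] f(1)=1,f(2)=1,f(3)=1,f(5)=1,f(6)=1,f(10)=1,f(15)=1,f(30)=1 ⇒ 8

4, 6, 4, 6, 8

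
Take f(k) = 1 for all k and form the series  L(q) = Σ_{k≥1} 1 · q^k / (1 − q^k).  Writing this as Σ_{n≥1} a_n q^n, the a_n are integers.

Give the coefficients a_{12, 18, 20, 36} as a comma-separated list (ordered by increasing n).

[q^12] f(1)=1,f(2)=1,f(3)=1,f(4)=1,f(6)=1,f(12)=1 ⇒ 6
n=18: 18·1 9·2 6·3 3·6 2·9 1·18  f→[1+1+1+1+1+1]=6
[q^20] f(1)=1,f(2)=1,f(4)=1,f(5)=1,f(10)=1,f(20)=1 ⇒ 6
n=36: 36·1 18·2 12·3 9·4 6·6 4·9 3·12 2·18 1·36  f→[1+1+1+1+1+1+1+1+1]=9

6, 6, 6, 9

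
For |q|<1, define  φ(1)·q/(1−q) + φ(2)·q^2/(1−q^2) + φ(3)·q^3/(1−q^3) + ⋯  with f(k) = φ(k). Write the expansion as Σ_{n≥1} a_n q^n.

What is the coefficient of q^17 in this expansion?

d|17:{17,1}  Σφ=16+1=17

a_17 = 17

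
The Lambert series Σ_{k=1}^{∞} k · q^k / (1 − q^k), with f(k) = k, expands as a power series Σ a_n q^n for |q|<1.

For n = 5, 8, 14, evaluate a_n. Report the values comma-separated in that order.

[q^5] f(1)=1,f(5)=5 ⇒ 6
q^8  k|8↦f(k): 1:1 2:2 4:4 8:8  a_8=15
n=14: 14·1 7·2 2·7 1·14  f→[14+7+2+1]=24

6, 15, 24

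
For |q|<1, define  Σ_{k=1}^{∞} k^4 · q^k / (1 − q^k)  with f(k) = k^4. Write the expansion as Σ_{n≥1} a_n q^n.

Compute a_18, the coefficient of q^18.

d|18:{18,9,6,3,2,1}  Σf=104976+6561+1296+81+16+1=112931

a_18 = 112931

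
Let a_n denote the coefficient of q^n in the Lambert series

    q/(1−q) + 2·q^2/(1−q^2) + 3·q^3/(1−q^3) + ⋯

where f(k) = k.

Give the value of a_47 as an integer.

n=47: 1·47 47·1  f→[1+47]=48

a_47 = 48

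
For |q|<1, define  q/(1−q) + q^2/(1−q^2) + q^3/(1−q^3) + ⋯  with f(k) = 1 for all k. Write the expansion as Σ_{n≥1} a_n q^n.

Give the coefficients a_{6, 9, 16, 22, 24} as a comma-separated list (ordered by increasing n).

d|6:{6,3,2,1}  Σf=1+1+1+1=4
[q^9] f(1)=1,f(3)=1,f(9)=1 ⇒ 3
n=16: 1·16 2·8 4·4 8·2 16·1  f→[1+1+1+1+1]=5
n=22: 1·22 2·11 11·2 22·1  f→[1+1+1+1]=4
q^24  k|24↦f(k): 1:1 2:1 3:1 4:1 6:1 8:1 12:1 24:1  a_24=8

4, 3, 5, 4, 8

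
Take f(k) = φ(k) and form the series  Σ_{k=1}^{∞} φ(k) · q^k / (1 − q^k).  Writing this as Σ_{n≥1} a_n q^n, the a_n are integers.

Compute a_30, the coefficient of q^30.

[q^30] φ(1)=1,φ(2)=1,φ(3)=2,φ(5)=4,φ(6)=2,φ(10)=4,φ(15)=8,φ(30)=8 ⇒ 30

a_30 = 30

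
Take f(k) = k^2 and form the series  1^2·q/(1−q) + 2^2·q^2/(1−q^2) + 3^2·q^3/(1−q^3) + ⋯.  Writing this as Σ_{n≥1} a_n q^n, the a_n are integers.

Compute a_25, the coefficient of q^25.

a_25 = 651

d|25:{1,5,25}  Σf=1+25+625=651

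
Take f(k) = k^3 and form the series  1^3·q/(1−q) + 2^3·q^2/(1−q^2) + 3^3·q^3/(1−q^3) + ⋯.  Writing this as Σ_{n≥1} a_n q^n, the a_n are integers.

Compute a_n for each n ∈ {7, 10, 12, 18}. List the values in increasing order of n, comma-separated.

344, 1134, 2044, 6813

d|7:{7,1}  Σf=343+1=344
[q^10] f(10)=1000,f(5)=125,f(2)=8,f(1)=1 ⇒ 1134
[q^12] f(12)=1728,f(6)=216,f(4)=64,f(3)=27,f(2)=8,f(1)=1 ⇒ 2044
n=18: 18·1 9·2 6·3 3·6 2·9 1·18  f→[5832+729+216+27+8+1]=6813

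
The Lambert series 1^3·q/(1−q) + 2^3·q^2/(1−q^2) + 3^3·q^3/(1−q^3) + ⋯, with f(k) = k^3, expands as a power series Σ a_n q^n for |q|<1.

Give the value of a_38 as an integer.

d|38:{38,19,2,1}  Σf=54872+6859+8+1=61740

a_38 = 61740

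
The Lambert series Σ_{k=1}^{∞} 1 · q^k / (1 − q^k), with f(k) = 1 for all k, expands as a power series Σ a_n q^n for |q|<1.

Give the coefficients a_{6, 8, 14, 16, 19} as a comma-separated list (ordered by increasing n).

[q^6] f(6)=1,f(3)=1,f(2)=1,f(1)=1 ⇒ 4
n=8: 1·8 2·4 4·2 8·1  f→[1+1+1+1]=4
[q^14] f(14)=1,f(7)=1,f(2)=1,f(1)=1 ⇒ 4
[q^16] f(1)=1,f(2)=1,f(4)=1,f(8)=1,f(16)=1 ⇒ 5
d|19:{1,19}  Σf=1+1=2

4, 4, 4, 5, 2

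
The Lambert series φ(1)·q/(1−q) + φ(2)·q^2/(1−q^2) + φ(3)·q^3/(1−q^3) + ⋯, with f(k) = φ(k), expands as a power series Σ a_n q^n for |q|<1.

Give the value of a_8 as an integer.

[q^8] φ(1)=1,φ(2)=1,φ(4)=2,φ(8)=4 ⇒ 8

a_8 = 8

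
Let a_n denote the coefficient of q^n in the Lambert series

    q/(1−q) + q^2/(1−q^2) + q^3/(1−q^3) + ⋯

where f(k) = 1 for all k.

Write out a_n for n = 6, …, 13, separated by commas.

q^6  k|6↦f(k): 1:1 2:1 3:1 6:1  a_6=4
d|7:{7,1}  Σf=1+1=2
q^8  k|8↦f(k): 1:1 2:1 4:1 8:1  a_8=4
n=9: 9·1 3·3 1·9  f→[1+1+1]=3
[q^10] f(1)=1,f(2)=1,f(5)=1,f(10)=1 ⇒ 4
d|11:{1,11}  Σf=1+1=2
n=12: 12·1 6·2 4·3 3·4 2·6 1·12  f→[1+1+1+1+1+1]=6
q^13  k|13↦f(k): 1:1 13:1  a_13=2

4, 2, 4, 3, 4, 2, 6, 2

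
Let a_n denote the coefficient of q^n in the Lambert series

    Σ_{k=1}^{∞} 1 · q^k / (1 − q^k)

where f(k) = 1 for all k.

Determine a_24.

[q^24] f(1)=1,f(2)=1,f(3)=1,f(4)=1,f(6)=1,f(8)=1,f(12)=1,f(24)=1 ⇒ 8

a_24 = 8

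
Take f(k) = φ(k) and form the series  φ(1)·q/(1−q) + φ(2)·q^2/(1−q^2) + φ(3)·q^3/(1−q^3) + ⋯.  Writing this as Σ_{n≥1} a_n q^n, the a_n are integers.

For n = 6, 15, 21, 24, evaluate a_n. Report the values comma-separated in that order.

n=6: 1·6 2·3 3·2 6·1  φ→[1+1+2+2]=6
[q^15] φ(1)=1,φ(3)=2,φ(5)=4,φ(15)=8 ⇒ 15
n=21: 21·1 7·3 3·7 1·21  φ→[12+6+2+1]=21
d|24:{1,2,3,4,6,8,12,24}  Σφ=1+1+2+2+2+4+4+8=24

6, 15, 21, 24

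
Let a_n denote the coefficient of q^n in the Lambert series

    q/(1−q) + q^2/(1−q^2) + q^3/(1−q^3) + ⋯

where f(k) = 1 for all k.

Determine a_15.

q^15  k|15↦f(k): 1:1 3:1 5:1 15:1  a_15=4

a_15 = 4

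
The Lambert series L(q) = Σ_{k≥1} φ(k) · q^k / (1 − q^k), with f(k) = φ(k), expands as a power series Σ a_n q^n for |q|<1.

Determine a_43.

[q^43] φ(43)=42,φ(1)=1 ⇒ 43

a_43 = 43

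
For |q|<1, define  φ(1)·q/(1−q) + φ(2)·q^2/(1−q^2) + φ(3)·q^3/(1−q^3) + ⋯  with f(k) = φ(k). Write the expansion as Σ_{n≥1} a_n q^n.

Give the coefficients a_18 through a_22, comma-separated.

q^18  k|18↦φ(k): 1:1 2:1 3:2 6:2 9:6 18:6  a_18=18
q^19  k|19↦φ(k): 1:1 19:18  a_19=19
d|20:{20,10,5,4,2,1}  Σφ=8+4+4+2+1+1=20
d|21:{21,7,3,1}  Σφ=12+6+2+1=21
d|22:{22,11,2,1}  Σφ=10+10+1+1=22

18, 19, 20, 21, 22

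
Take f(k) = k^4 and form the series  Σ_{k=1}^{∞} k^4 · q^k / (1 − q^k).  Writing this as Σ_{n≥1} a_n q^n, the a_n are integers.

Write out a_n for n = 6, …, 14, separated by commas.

1394, 2402, 4369, 6643, 10642, 14642, 22386, 28562, 40834

n=6: 6·1 3·2 2·3 1·6  f→[1296+81+16+1]=1394
n=7: 1·7 7·1  f→[1+2401]=2402
n=8: 8·1 4·2 2·4 1·8  f→[4096+256+16+1]=4369
d|9:{9,3,1}  Σf=6561+81+1=6643
q^10  k|10↦f(k): 10:10000 5:625 2:16 1:1  a_10=10642
d|11:{1,11}  Σf=1+14641=14642
[q^12] f(1)=1,f(2)=16,f(3)=81,f(4)=256,f(6)=1296,f(12)=20736 ⇒ 22386
d|13:{1,13}  Σf=1+28561=28562
q^14  k|14↦f(k): 14:38416 7:2401 2:16 1:1  a_14=40834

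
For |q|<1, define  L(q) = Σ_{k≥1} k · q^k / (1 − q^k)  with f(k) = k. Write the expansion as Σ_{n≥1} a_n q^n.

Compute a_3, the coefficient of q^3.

q^3  k|3↦f(k): 1:1 3:3  a_3=4

a_3 = 4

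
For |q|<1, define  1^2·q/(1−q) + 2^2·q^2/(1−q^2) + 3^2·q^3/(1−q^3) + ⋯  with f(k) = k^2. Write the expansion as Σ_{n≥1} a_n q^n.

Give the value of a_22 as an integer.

n=22: 22·1 11·2 2·11 1·22  f→[484+121+4+1]=610

a_22 = 610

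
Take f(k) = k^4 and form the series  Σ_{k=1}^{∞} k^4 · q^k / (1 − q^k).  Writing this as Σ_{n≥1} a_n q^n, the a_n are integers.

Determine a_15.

a_15 = 51332

d|15:{1,3,5,15}  Σf=1+81+625+50625=51332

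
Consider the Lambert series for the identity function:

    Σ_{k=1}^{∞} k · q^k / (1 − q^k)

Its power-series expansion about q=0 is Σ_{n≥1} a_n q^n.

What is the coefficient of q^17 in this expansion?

n=17: 1·17 17·1  f→[1+17]=18

a_17 = 18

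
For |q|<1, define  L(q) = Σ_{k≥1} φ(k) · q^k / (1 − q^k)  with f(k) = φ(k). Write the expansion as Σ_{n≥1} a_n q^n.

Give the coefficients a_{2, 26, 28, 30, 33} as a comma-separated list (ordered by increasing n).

d|2:{2,1}  Σφ=1+1=2
d|26:{26,13,2,1}  Σφ=12+12+1+1=26
d|28:{1,2,4,7,14,28}  Σφ=1+1+2+6+6+12=28
[q^30] φ(1)=1,φ(2)=1,φ(3)=2,φ(5)=4,φ(6)=2,φ(10)=4,φ(15)=8,φ(30)=8 ⇒ 30
[q^33] φ(33)=20,φ(11)=10,φ(3)=2,φ(1)=1 ⇒ 33

2, 26, 28, 30, 33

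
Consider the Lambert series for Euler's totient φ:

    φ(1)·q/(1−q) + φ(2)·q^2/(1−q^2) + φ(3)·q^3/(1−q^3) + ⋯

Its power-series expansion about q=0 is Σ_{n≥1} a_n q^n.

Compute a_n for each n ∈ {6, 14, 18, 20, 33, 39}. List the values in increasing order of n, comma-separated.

n=6: 6·1 3·2 2·3 1·6  φ→[2+2+1+1]=6
n=14: 1·14 2·7 7·2 14·1  φ→[1+1+6+6]=14
n=18: 18·1 9·2 6·3 3·6 2·9 1·18  φ→[6+6+2+2+1+1]=18
n=20: 20·1 10·2 5·4 4·5 2·10 1·20  φ→[8+4+4+2+1+1]=20
q^33  k|33↦φ(k): 33:20 11:10 3:2 1:1  a_33=33
[q^39] φ(39)=24,φ(13)=12,φ(3)=2,φ(1)=1 ⇒ 39

6, 14, 18, 20, 33, 39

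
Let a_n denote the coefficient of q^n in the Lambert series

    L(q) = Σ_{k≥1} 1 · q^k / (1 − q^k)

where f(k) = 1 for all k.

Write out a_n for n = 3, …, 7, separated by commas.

2, 3, 2, 4, 2

q^3  k|3↦f(k): 1:1 3:1  a_3=2
n=4: 1·4 2·2 4·1  f→[1+1+1]=3
q^5  k|5↦f(k): 1:1 5:1  a_5=2
n=6: 6·1 3·2 2·3 1·6  f→[1+1+1+1]=4
[q^7] f(7)=1,f(1)=1 ⇒ 2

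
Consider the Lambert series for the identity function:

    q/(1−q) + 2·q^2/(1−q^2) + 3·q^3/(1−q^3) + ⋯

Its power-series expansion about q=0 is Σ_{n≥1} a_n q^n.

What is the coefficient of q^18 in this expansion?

q^18  k|18↦f(k): 1:1 2:2 3:3 6:6 9:9 18:18  a_18=39

a_18 = 39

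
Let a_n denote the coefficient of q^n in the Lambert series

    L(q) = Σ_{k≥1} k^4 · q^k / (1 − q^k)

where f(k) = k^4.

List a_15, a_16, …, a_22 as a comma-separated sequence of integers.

51332, 69905, 83522, 112931, 130322, 170898, 196964, 248914

[q^15] f(1)=1,f(3)=81,f(5)=625,f(15)=50625 ⇒ 51332
d|16:{16,8,4,2,1}  Σf=65536+4096+256+16+1=69905
n=17: 1·17 17·1  f→[1+83521]=83522
n=18: 18·1 9·2 6·3 3·6 2·9 1·18  f→[104976+6561+1296+81+16+1]=112931
n=19: 1·19 19·1  f→[1+130321]=130322
d|20:{20,10,5,4,2,1}  Σf=160000+10000+625+256+16+1=170898
d|21:{1,3,7,21}  Σf=1+81+2401+194481=196964
[q^22] f(1)=1,f(2)=16,f(11)=14641,f(22)=234256 ⇒ 248914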